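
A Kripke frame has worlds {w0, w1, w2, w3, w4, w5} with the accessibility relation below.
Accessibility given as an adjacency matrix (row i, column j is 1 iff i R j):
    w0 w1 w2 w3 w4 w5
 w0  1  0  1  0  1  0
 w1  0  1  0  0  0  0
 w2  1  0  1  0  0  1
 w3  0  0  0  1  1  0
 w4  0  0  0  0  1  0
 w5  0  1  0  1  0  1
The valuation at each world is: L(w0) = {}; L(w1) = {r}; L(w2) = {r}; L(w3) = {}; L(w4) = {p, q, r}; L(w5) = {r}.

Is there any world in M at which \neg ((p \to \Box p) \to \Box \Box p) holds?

Yes

Let φ = \neg ((p \to \Box p) \to \Box \Box p). Evaluate φ at each world:
  w0 (successors {w0, w2, w4}): φ is true.
  w1 (successors {w1}): φ is true.
  w2 (successors {w0, w2, w5}): φ is true.
  w3 (successors {w3, w4}): φ is true.
  w4 (successors {w4}): φ is false.
  w5 (successors {w1, w3, w5}): φ is true.
Detail at w0 (witness):
  At w0: (p \to \Box p) \to \Box \Box p is false, so \neg ((p \to \Box p) \to \Box \Box p) is true.
    At w0: p \to \Box p is true, \Box \Box p is false, so (p \to \Box p) \to \Box \Box p is false.
      At w0: p is false, \Box p is false, so p \to \Box p is true.
      At w0: \Box \Box p requires \Box p at every successor {w0, w2, w4}.
        \Box p fails at w0, so \Box \Box p is false at w0.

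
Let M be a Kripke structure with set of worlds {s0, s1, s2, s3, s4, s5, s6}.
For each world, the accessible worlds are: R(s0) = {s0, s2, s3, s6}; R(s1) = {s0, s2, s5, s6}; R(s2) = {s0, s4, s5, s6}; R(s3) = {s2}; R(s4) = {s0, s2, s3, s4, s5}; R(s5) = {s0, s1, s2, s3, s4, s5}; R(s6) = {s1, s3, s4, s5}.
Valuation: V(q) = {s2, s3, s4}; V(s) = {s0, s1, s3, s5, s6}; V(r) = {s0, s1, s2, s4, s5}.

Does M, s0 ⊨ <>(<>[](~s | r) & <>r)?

Yes

Recall that []ψ holds at a world iff ψ holds at every accessible world, and <>ψ holds iff ψ holds at some accessible world.
At s0: <>(<>[](~s | r) & <>r) requires <>[](~s | r) & <>r at some successor in {s0, s2, s3, s6}.
  <>[](~s | r) & <>r holds at s0, so <>(<>[](~s | r) & <>r) is true at s0.
    At s0: <>[](~s | r) is true, <>r is true, so <>[](~s | r) & <>r is true.
      At s0: <>[](~s | r) requires [](~s | r) at some successor in {s0, s2, s3, s6}.
        [](~s | r) holds at s3, so <>[](~s | r) is true at s0.
      At s0: <>r requires r at some successor in {s0, s2, s3, s6}.
        r holds at s0, so <>r is true at s0.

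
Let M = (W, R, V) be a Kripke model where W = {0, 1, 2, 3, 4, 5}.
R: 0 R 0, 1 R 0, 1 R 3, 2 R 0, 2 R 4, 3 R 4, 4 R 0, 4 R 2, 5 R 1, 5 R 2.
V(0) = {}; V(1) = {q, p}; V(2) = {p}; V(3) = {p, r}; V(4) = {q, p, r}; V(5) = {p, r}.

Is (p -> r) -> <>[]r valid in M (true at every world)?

Let φ = (p -> r) -> <>[]r. Evaluate φ at each world:
  0 (successors {0}): φ is false.
  1 (successors {0, 3}): φ is true.
  2 (successors {0, 4}): φ is true.
  3 (successors {4}): φ is false.
  4 (successors {0, 2}): φ is false.
  5 (successors {1, 2}): φ is false.
Detail at 0 (counterexample):
  At 0: p -> r is true, <>[]r is false, so (p -> r) -> <>[]r is false.
    At 0: <>[]r requires []r at some successor in {0}.
      At 0: []r is false.
    So <>[]r is false at 0.

No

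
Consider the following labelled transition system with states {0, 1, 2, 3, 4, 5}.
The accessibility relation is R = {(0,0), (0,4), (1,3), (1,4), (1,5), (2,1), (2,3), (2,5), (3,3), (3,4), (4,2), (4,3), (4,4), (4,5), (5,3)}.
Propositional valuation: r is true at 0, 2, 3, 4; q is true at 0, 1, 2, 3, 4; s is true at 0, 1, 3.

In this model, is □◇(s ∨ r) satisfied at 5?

Yes

Recall that □ψ holds at a world iff ψ holds at every accessible world, and ◇ψ holds iff ψ holds at some accessible world.
At 5: □◇(s ∨ r) requires ◇(s ∨ r) at every successor {3}.
    At 3: ◇(s ∨ r) requires s ∨ r at some successor in {3, 4}.
      s ∨ r holds at 3, so ◇(s ∨ r) is true at 3.
So □◇(s ∨ r) is true at 5.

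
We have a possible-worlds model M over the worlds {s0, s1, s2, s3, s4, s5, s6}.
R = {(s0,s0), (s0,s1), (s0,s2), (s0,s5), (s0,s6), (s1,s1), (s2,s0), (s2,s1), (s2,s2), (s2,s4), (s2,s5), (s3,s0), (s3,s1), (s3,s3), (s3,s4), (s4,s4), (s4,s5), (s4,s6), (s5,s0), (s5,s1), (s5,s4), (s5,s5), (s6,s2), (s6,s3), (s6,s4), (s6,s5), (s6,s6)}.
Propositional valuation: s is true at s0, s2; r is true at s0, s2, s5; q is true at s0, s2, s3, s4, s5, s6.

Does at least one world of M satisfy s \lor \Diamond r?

Recall that \Diamond ψ holds at a world iff ψ holds at some accessible world.
Let φ = s \lor \Diamond r. Evaluate φ at each world:
  s0 (successors {s0, s1, s2, s5, s6}): φ is true.
  s1 (successors {s1}): φ is false.
  s2 (successors {s0, s1, s2, s4, s5}): φ is true.
  s3 (successors {s0, s1, s3, s4}): φ is true.
  s4 (successors {s4, s5, s6}): φ is true.
  s5 (successors {s0, s1, s4, s5}): φ is true.
  s6 (successors {s2, s3, s4, s5, s6}): φ is true.
Detail at s0 (witness):
  At s0: s is true, \Diamond r is true, so s \lor \Diamond r is true.
    At s0: \Diamond r requires r at some successor in {s0, s1, s2, s5, s6}.
      r holds at s0, so \Diamond r is true at s0.

Yes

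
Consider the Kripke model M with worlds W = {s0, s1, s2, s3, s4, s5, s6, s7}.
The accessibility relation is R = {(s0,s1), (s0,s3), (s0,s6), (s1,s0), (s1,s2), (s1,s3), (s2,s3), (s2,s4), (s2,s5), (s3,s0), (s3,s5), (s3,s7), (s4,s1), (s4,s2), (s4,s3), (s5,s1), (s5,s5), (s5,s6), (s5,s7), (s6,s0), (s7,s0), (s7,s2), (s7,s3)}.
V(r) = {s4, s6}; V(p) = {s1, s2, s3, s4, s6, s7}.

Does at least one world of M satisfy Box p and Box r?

No

Recall that Box ψ holds at a world iff ψ holds at every accessible world, and Dia ψ holds iff ψ holds at some accessible world.
Let φ = Box p and Box r. Evaluate φ at each world:
  s0 (successors {s1, s3, s6}): φ is false.
  s1 (successors {s0, s2, s3}): φ is false.
  s2 (successors {s3, s4, s5}): φ is false.
  s3 (successors {s0, s5, s7}): φ is false.
  s4 (successors {s1, s2, s3}): φ is false.
  s5 (successors {s1, s5, s6, s7}): φ is false.
  s6 (successors {s0}): φ is false.
  s7 (successors {s0, s2, s3}): φ is false.
For instance, at s6:
  At s6: Box p is false, Box r is false, so Box p and Box r is false.
    At s6: Box p requires p at every successor {s0}.
      p fails at s0, so Box p is false at s6.
    At s6: Box r requires r at every successor {s0}.
      r fails at s0, so Box r is false at s6.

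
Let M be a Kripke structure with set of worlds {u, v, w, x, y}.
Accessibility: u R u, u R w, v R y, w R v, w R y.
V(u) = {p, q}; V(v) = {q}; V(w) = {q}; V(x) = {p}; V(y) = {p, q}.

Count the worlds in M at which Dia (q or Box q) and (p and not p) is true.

0

Let φ = Dia (q or Box q) and (p and not p). Evaluate φ at each world:
  u (successors {u, w}): φ is false.
  v (successors {y}): φ is false.
  w (successors {v, y}): φ is false.
  x (successors ∅): φ is false.
  y (successors ∅): φ is false.
For instance, at v:
  At v: Dia (q or Box q) is true, p and not p is false, so Dia (q or Box q) and (p and not p) is false.
    At v: Dia (q or Box q) requires q or Box q at some successor in {y}.
      q or Box q holds at y, so Dia (q or Box q) is true at v.
Satisfying worlds: none.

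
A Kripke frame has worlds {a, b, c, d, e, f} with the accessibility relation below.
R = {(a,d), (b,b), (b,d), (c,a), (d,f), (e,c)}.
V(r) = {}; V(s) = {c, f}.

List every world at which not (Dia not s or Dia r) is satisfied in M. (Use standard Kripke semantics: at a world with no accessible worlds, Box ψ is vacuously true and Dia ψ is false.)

Recall that Dia ψ holds at a world iff ψ holds at some accessible world.
Let φ = not (Dia not s or Dia r). Evaluate φ at each world:
  a (successors {d}): φ is false.
  b (successors {b, d}): φ is false.
  c (successors {a}): φ is false.
  d (successors {f}): φ is true.
  e (successors {c}): φ is true.
  f (successors ∅): φ is true.
For instance, at d:
  At d: Dia not s or Dia r is false, so not (Dia not s or Dia r) is true.
    At d: Dia not s is false, Dia r is false, so Dia not s or Dia r is false.
      At d: Dia not s requires not s at some successor in {f}.
        At f: not s is false.
      So Dia not s is false at d.
      At d: Dia r requires r at some successor in {f}.
        At f: r is false.
      So Dia r is false at d.
Satisfying worlds: {d, e, f}

d, e, f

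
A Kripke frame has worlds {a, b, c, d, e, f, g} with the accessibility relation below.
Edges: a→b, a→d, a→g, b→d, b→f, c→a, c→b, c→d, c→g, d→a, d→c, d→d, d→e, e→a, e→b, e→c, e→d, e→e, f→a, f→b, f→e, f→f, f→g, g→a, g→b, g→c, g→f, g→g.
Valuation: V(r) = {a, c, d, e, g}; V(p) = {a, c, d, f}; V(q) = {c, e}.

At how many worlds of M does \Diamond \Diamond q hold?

7

Let φ = \Diamond \Diamond q. Evaluate φ at each world:
  a (successors {b, d, g}): φ is true.
  b (successors {d, f}): φ is true.
  c (successors {a, b, d, g}): φ is true.
  d (successors {a, c, d, e}): φ is true.
  e (successors {a, b, c, d, e}): φ is true.
  f (successors {a, b, e, f, g}): φ is true.
  g (successors {a, b, c, f, g}): φ is true.
For instance, at b:
  At b: \Diamond \Diamond q requires \Diamond q at some successor in {d, f}.
    \Diamond q holds at d, so \Diamond \Diamond q is true at b.
      At d: \Diamond q requires q at some successor in {a, c, d, e}.
        q holds at c, so \Diamond q is true at d.
Satisfying worlds: {a, b, c, d, e, f, g}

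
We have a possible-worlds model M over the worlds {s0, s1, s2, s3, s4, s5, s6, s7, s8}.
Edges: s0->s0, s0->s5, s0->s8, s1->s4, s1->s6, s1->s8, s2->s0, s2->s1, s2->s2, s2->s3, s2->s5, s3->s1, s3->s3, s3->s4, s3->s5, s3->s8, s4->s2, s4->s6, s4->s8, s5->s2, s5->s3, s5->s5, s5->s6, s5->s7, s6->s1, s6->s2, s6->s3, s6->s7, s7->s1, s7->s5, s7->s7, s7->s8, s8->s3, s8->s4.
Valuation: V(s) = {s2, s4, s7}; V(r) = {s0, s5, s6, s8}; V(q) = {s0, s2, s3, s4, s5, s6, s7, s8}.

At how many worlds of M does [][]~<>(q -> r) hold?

Let φ = [][]~<>(q -> r). Evaluate φ at each world:
  s0 (successors {s0, s5, s8}): φ is false.
  s1 (successors {s4, s6, s8}): φ is false.
  s2 (successors {s0, s1, s2, s3, s5}): φ is false.
  s3 (successors {s1, s3, s4, s5, s8}): φ is false.
  s4 (successors {s2, s6, s8}): φ is false.
  s5 (successors {s2, s3, s5, s6, s7}): φ is false.
  s6 (successors {s1, s2, s3, s7}): φ is false.
  s7 (successors {s1, s5, s7, s8}): φ is false.
  s8 (successors {s3, s4}): φ is false.
For instance, at s8:
  At s8: [][]~<>(q -> r) requires []~<>(q -> r) at every successor {s3, s4}.
    []~<>(q -> r) fails at s3, so [][]~<>(q -> r) is false at s8.
      At s3: []~<>(q -> r) requires ~<>(q -> r) at every successor {s1, s3, s4, s5, s8}.
        ~<>(q -> r) fails at s1, so []~<>(q -> r) is false at s3.
Satisfying worlds: none.

0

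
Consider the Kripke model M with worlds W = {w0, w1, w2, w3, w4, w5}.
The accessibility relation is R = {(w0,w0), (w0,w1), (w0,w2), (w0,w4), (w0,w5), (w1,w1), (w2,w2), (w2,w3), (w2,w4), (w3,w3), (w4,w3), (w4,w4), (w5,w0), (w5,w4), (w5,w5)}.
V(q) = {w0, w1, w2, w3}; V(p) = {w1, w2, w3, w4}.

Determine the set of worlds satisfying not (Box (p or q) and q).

Recall that Box ψ holds at a world iff ψ holds at every accessible world, and Dia ψ holds iff ψ holds at some accessible world.
Let φ = not (Box (p or q) and q). Evaluate φ at each world:
  w0 (successors {w0, w1, w2, w4, w5}): φ is true.
  w1 (successors {w1}): φ is false.
  w2 (successors {w2, w3, w4}): φ is false.
  w3 (successors {w3}): φ is false.
  w4 (successors {w3, w4}): φ is true.
  w5 (successors {w0, w4, w5}): φ is true.
For instance, at w3:
  At w3: Box (p or q) and q is true, so not (Box (p or q) and q) is false.
    At w3: Box (p or q) is true, q is true, so Box (p or q) and q is true.
      At w3: Box (p or q) requires p or q at every successor {w3}.
        At w3: p or q is true.
      So Box (p or q) is true at w3.
Satisfying worlds: {w0, w4, w5}

w0, w4, w5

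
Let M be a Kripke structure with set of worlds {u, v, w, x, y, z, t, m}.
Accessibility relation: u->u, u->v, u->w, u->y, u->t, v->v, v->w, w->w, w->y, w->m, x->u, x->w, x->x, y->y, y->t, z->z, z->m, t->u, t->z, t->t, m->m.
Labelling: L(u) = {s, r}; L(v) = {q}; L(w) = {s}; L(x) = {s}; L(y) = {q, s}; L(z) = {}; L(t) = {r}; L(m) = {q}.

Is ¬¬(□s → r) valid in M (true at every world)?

Recall that □ψ holds at a world iff ψ holds at every accessible world, and ◇ψ holds iff ψ holds at some accessible world.
Let φ = ¬¬(□s → r). Evaluate φ at each world:
  u (successors {u, v, w, y, t}): φ is true.
  v (successors {v, w}): φ is true.
  w (successors {w, y, m}): φ is true.
  x (successors {u, w, x}): φ is false.
  y (successors {y, t}): φ is true.
  z (successors {z, m}): φ is true.
  t (successors {u, z, t}): φ is true.
  m (successors {m}): φ is true.
Detail at x (counterexample):
  At x: ¬(□s → r) is true, so ¬¬(□s → r) is false.
    At x: □s → r is false, so ¬(□s → r) is true.
      At x: □s is true, r is false, so □s → r is false.

No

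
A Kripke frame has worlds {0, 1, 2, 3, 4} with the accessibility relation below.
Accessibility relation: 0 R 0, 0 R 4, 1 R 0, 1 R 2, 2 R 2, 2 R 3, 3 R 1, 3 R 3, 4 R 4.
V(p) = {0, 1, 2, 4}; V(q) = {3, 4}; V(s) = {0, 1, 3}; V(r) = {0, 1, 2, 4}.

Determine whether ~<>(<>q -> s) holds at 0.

No

At 0: <>(<>q -> s) is true, so ~<>(<>q -> s) is false.
  At 0: <>(<>q -> s) requires <>q -> s at some successor in {0, 4}.
    <>q -> s holds at 0, so <>(<>q -> s) is true at 0.
      At 0: <>q is true, s is true, so <>q -> s is true.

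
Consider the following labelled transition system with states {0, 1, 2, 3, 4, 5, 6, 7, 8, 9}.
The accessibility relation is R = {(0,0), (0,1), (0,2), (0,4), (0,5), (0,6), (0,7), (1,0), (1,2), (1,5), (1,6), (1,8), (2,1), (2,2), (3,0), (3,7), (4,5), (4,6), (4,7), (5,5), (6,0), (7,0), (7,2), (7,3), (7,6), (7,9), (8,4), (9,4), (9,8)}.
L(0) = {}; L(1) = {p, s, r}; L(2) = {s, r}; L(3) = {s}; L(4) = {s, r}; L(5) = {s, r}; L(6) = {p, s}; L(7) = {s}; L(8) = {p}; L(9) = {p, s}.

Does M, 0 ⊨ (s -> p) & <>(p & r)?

Recall that <>ψ holds at a world iff ψ holds at some accessible world.
At 0: s -> p is true, <>(p & r) is true, so (s -> p) & <>(p & r) is true.
  At 0: <>(p & r) requires p & r at some successor in {0, 1, 2, 4, 5, 6, 7}.
    p & r holds at 1, so <>(p & r) is true at 0.

Yes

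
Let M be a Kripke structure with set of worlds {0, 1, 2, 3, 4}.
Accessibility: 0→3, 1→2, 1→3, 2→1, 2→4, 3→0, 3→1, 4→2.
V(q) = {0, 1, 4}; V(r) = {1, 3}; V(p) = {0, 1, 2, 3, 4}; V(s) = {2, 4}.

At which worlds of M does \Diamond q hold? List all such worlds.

Let φ = \Diamond q. Evaluate φ at each world:
  0 (successors {3}): φ is false.
  1 (successors {2, 3}): φ is false.
  2 (successors {1, 4}): φ is true.
  3 (successors {0, 1}): φ is true.
  4 (successors {2}): φ is false.
For instance, at 3:
  At 3: \Diamond q requires q at some successor in {0, 1}.
    q holds at 0, so \Diamond q is true at 3.
Satisfying worlds: {2, 3}

2, 3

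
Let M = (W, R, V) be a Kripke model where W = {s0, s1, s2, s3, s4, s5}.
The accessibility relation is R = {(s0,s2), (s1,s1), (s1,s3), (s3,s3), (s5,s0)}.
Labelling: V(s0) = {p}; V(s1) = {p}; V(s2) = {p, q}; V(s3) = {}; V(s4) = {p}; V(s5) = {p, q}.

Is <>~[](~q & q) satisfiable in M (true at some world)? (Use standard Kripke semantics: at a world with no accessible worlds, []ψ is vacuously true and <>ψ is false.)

Yes

Let φ = <>~[](~q & q). Evaluate φ at each world:
  s0 (successors {s2}): φ is false.
  s1 (successors {s1, s3}): φ is true.
  s2 (successors ∅): φ is false.
  s3 (successors {s3}): φ is true.
  s4 (successors ∅): φ is false.
  s5 (successors {s0}): φ is true.
Detail at s1 (witness):
  At s1: <>~[](~q & q) requires ~[](~q & q) at some successor in {s1, s3}.
    ~[](~q & q) holds at s1, so <>~[](~q & q) is true at s1.
      At s1: [](~q & q) is false, so ~[](~q & q) is true.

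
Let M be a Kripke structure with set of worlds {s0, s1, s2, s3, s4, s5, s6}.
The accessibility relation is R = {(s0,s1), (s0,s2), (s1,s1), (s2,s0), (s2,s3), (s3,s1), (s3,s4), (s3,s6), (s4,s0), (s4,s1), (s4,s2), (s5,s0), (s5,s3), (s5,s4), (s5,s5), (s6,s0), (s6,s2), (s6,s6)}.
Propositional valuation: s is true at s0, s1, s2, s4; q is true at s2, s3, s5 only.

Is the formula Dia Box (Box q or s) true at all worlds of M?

Recall that Box ψ holds at a world iff ψ holds at every accessible world, and Dia ψ holds iff ψ holds at some accessible world.
Let φ = Dia Box (Box q or s). Evaluate φ at each world:
  s0 (successors {s1, s2}): φ is true.
  s1 (successors {s1}): φ is true.
  s2 (successors {s0, s3}): φ is true.
  s3 (successors {s1, s4, s6}): φ is true.
  s4 (successors {s0, s1, s2}): φ is true.
  s5 (successors {s0, s3, s4, s5}): φ is true.
  s6 (successors {s0, s2, s6}): φ is true.
For instance, at s3:
  At s3: Dia Box (Box q or s) requires Box (Box q or s) at some successor in {s1, s4, s6}.
    Box (Box q or s) holds at s1, so Dia Box (Box q or s) is true at s3.
      At s1: Box (Box q or s) requires Box q or s at every successor {s1}.
        At s1: Box q or s is true.
      So Box (Box q or s) is true at s1.

Yes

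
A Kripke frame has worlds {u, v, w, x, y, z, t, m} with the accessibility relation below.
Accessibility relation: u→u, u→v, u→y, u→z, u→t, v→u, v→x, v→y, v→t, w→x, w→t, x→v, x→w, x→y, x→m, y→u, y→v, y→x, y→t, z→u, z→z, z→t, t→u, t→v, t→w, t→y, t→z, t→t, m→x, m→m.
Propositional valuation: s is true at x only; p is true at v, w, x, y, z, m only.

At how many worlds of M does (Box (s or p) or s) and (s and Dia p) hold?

Let φ = (Box (s or p) or s) and (s and Dia p). Evaluate φ at each world:
  u (successors {u, v, y, z, t}): φ is false.
  v (successors {u, x, y, t}): φ is false.
  w (successors {x, t}): φ is false.
  x (successors {v, w, y, m}): φ is true.
  y (successors {u, v, x, t}): φ is false.
  z (successors {u, z, t}): φ is false.
  t (successors {u, v, w, y, z, t}): φ is false.
  m (successors {x, m}): φ is false.
For instance, at m:
  At m: Box (s or p) or s is true, s and Dia p is false, so (Box (s or p) or s) and (s and Dia p) is false.
    At m: Box (s or p) is true, s is false, so Box (s or p) or s is true.
      At m: Box (s or p) requires s or p at every successor {x, m}.
        At x: s or p is true.
        At m: s or p is true.
      So Box (s or p) is true at m.
    At m: s is false, Dia p is true, so s and Dia p is false.
      At m: Dia p requires p at some successor in {x, m}.
        p holds at x, so Dia p is true at m.
Satisfying worlds: {x}

1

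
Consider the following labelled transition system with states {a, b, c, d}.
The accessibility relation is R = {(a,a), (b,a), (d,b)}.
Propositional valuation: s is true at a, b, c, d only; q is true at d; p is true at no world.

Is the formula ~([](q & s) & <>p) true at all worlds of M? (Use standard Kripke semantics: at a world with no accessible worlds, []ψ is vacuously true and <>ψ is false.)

Yes

Recall that []ψ holds at a world iff ψ holds at every accessible world, and <>ψ holds iff ψ holds at some accessible world.
Let φ = ~([](q & s) & <>p). Evaluate φ at each world:
  a (successors {a}): φ is true.
  b (successors {a}): φ is true.
  c (successors ∅): φ is true.
  d (successors {b}): φ is true.
For instance, at d:
  At d: [](q & s) & <>p is false, so ~([](q & s) & <>p) is true.
    At d: [](q & s) is false, <>p is false, so [](q & s) & <>p is false.
      At d: [](q & s) requires q & s at every successor {b}.
        q & s fails at b, so [](q & s) is false at d.
      At d: <>p requires p at some successor in {b}.
        At b: p is false.
      So <>p is false at d.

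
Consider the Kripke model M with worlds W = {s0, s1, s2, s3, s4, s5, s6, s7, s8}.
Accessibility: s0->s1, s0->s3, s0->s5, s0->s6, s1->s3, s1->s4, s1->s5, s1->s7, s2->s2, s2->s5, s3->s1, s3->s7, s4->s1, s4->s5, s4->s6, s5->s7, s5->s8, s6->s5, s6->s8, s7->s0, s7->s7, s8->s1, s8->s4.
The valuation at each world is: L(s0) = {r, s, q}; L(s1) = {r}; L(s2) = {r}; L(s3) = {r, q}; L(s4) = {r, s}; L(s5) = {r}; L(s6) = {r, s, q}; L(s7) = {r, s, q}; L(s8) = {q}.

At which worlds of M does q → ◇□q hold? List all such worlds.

s0, s1, s2, s3, s4, s5, s6, s7

Recall that □ψ holds at a world iff ψ holds at every accessible world, and ◇ψ holds iff ψ holds at some accessible world.
Let φ = q → ◇□q. Evaluate φ at each world:
  s0 (successors {s1, s3, s5, s6}): φ is true.
  s1 (successors {s3, s4, s5, s7}): φ is true.
  s2 (successors {s2, s5}): φ is true.
  s3 (successors {s1, s7}): φ is true.
  s4 (successors {s1, s5, s6}): φ is true.
  s5 (successors {s7, s8}): φ is true.
  s6 (successors {s5, s8}): φ is true.
  s7 (successors {s0, s7}): φ is true.
  s8 (successors {s1, s4}): φ is false.
For instance, at s1:
  At s1: q is false, ◇□q is true, so q → ◇□q is true.
    At s1: ◇□q requires □q at some successor in {s3, s4, s5, s7}.
      □q holds at s5, so ◇□q is true at s1.
Satisfying worlds: {s0, s1, s2, s3, s4, s5, s6, s7}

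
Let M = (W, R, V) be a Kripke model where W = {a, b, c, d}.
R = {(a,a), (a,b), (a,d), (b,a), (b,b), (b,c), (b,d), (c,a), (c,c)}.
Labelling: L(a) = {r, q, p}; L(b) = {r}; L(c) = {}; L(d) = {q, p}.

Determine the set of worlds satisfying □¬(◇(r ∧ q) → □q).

Let φ = □¬(◇(r ∧ q) → □q). Evaluate φ at each world:
  a (successors {a, b, d}): φ is false.
  b (successors {a, b, c, d}): φ is false.
  c (successors {a, c}): φ is true.
  d (successors ∅): φ is true.
For instance, at b:
  At b: □¬(◇(r ∧ q) → □q) requires ¬(◇(r ∧ q) → □q) at every successor {a, b, c, d}.
    ¬(◇(r ∧ q) → □q) fails at d, so □¬(◇(r ∧ q) → □q) is false at b.
      At d: ◇(r ∧ q) → □q is true, so ¬(◇(r ∧ q) → □q) is false.
Satisfying worlds: {c, d}

c, d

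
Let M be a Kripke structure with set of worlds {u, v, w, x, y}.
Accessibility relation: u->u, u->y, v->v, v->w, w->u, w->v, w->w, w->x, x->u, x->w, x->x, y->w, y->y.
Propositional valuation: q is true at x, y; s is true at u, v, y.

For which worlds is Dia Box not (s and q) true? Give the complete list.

v, w, x, y

Let φ = Dia Box not (s and q). Evaluate φ at each world:
  u (successors {u, y}): φ is false.
  v (successors {v, w}): φ is true.
  w (successors {u, v, w, x}): φ is true.
  x (successors {u, w, x}): φ is true.
  y (successors {w, y}): φ is true.
For instance, at y:
  At y: Dia Box not (s and q) requires Box not (s and q) at some successor in {w, y}.
    Box not (s and q) holds at w, so Dia Box not (s and q) is true at y.
      At w: Box not (s and q) requires not (s and q) at every successor {u, v, w, x}.
        At u: not (s and q) is true.
        At v: not (s and q) is true.
        At w: not (s and q) is true.
        At x: not (s and q) is true.
      So Box not (s and q) is true at w.
Satisfying worlds: {v, w, x, y}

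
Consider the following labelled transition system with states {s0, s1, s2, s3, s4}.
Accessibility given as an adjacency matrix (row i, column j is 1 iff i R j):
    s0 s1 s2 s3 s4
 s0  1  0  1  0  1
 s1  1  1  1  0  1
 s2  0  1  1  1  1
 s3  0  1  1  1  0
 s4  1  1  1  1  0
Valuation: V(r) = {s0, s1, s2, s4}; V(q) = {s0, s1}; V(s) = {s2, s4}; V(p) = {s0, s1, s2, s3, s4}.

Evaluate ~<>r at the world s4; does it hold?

Recall that <>ψ holds at a world iff ψ holds at some accessible world.
At s4: <>r is true, so ~<>r is false.
  At s4: <>r requires r at some successor in {s0, s1, s2, s3}.
    r holds at s0, so <>r is true at s4.

No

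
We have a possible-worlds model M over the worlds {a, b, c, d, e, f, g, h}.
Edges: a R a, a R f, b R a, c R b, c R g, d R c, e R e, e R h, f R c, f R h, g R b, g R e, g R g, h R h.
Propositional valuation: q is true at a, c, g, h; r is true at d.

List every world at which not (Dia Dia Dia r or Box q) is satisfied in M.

Let φ = not (Dia Dia Dia r or Box q). Evaluate φ at each world:
  a (successors {a, f}): φ is true.
  b (successors {a}): φ is false.
  c (successors {b, g}): φ is true.
  d (successors {c}): φ is false.
  e (successors {e, h}): φ is true.
  f (successors {c, h}): φ is false.
  g (successors {b, e, g}): φ is true.
  h (successors {h}): φ is false.
For instance, at e:
  At e: Dia Dia Dia r or Box q is false, so not (Dia Dia Dia r or Box q) is true.
    At e: Dia Dia Dia r is false, Box q is false, so Dia Dia Dia r or Box q is false.
      At e: Dia Dia Dia r requires Dia Dia r at some successor in {e, h}.
        At e: Dia Dia r is false.
        At h: Dia Dia r is false.
      So Dia Dia Dia r is false at e.
      At e: Box q requires q at every successor {e, h}.
        q fails at e, so Box q is false at e.
Satisfying worlds: {a, c, e, g}

a, c, e, g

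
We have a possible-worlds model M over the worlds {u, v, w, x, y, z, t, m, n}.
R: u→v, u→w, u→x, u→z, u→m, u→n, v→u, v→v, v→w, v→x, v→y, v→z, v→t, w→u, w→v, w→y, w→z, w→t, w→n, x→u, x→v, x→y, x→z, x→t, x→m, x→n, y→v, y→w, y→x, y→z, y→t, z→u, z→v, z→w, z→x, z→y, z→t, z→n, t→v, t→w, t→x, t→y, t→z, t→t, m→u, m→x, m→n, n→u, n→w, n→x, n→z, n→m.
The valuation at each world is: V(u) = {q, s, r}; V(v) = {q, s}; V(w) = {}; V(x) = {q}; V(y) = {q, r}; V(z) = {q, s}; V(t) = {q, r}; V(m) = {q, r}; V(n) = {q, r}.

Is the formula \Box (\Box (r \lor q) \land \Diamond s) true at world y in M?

No

Recall that \Box ψ holds at a world iff ψ holds at every accessible world, and \Diamond ψ holds iff ψ holds at some accessible world.
At y: \Box (\Box (r \lor q) \land \Diamond s) requires \Box (r \lor q) \land \Diamond s at every successor {v, w, x, z, t}.
  \Box (r \lor q) \land \Diamond s fails at v, so \Box (\Box (r \lor q) \land \Diamond s) is false at y.
    At v: \Box (r \lor q) is false, \Diamond s is true, so \Box (r \lor q) \land \Diamond s is false.
      At v: \Box (r \lor q) requires r \lor q at every successor {u, v, w, x, y, z, t}.
        r \lor q fails at w, so \Box (r \lor q) is false at v.
      At v: \Diamond s requires s at some successor in {u, v, w, x, y, z, t}.
        s holds at u, so \Diamond s is true at v.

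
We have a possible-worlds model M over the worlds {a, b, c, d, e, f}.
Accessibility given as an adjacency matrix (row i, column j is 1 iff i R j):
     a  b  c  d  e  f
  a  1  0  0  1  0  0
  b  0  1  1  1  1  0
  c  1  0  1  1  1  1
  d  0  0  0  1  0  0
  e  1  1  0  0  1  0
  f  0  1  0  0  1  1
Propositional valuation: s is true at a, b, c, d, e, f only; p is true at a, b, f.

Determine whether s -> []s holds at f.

Yes

At f: s is true, []s is true, so s -> []s is true.
  At f: []s requires s at every successor {b, e, f}.
    At b: s is true.
    At e: s is true.
    At f: s is true.
  So []s is true at f.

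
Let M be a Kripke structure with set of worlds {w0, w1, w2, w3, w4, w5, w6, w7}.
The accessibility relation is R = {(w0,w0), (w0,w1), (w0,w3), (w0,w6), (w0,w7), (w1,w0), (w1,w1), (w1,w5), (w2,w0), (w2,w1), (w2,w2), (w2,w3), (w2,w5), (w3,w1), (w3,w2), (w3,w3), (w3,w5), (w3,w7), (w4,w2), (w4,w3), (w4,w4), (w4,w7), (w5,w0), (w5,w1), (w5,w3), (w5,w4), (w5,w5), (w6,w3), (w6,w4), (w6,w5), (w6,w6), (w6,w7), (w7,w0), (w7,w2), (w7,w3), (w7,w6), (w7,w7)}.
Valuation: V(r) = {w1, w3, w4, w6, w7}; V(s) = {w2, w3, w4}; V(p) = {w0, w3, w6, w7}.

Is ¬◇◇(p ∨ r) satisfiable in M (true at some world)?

No

Let φ = ¬◇◇(p ∨ r). Evaluate φ at each world:
  w0 (successors {w0, w1, w3, w6, w7}): φ is false.
  w1 (successors {w0, w1, w5}): φ is false.
  w2 (successors {w0, w1, w2, w3, w5}): φ is false.
  w3 (successors {w1, w2, w3, w5, w7}): φ is false.
  w4 (successors {w2, w3, w4, w7}): φ is false.
  w5 (successors {w0, w1, w3, w4, w5}): φ is false.
  w6 (successors {w3, w4, w5, w6, w7}): φ is false.
  w7 (successors {w0, w2, w3, w6, w7}): φ is false.
For instance, at w3:
  At w3: ◇◇(p ∨ r) is true, so ¬◇◇(p ∨ r) is false.
    At w3: ◇◇(p ∨ r) requires ◇(p ∨ r) at some successor in {w1, w2, w3, w5, w7}.
      ◇(p ∨ r) holds at w1, so ◇◇(p ∨ r) is true at w3.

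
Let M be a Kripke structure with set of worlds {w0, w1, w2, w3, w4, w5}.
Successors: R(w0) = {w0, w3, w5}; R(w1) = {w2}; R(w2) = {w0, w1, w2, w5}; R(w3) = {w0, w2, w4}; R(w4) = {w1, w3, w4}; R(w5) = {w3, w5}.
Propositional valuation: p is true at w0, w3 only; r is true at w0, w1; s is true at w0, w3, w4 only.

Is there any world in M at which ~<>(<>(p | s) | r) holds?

Recall that <>ψ holds at a world iff ψ holds at some accessible world.
Let φ = ~<>(<>(p | s) | r). Evaluate φ at each world:
  w0 (successors {w0, w3, w5}): φ is false.
  w1 (successors {w2}): φ is false.
  w2 (successors {w0, w1, w2, w5}): φ is false.
  w3 (successors {w0, w2, w4}): φ is false.
  w4 (successors {w1, w3, w4}): φ is false.
  w5 (successors {w3, w5}): φ is false.
For instance, at w2:
  At w2: <>(<>(p | s) | r) is true, so ~<>(<>(p | s) | r) is false.
    At w2: <>(<>(p | s) | r) requires <>(p | s) | r at some successor in {w0, w1, w2, w5}.
      <>(p | s) | r holds at w0, so <>(<>(p | s) | r) is true at w2.

No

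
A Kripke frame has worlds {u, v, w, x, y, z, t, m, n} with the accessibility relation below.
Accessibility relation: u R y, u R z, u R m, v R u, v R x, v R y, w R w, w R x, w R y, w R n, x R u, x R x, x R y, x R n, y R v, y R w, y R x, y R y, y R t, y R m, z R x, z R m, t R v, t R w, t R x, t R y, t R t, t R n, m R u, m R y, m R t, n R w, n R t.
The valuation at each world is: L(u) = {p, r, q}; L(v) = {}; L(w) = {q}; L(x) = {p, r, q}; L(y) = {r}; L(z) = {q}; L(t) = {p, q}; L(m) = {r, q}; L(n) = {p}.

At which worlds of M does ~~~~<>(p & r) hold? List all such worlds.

Recall that <>ψ holds at a world iff ψ holds at some accessible world.
Let φ = ~~~~<>(p & r). Evaluate φ at each world:
  u (successors {y, z, m}): φ is false.
  v (successors {u, x, y}): φ is true.
  w (successors {w, x, y, n}): φ is true.
  x (successors {u, x, y, n}): φ is true.
  y (successors {v, w, x, y, t, m}): φ is true.
  z (successors {x, m}): φ is true.
  t (successors {v, w, x, y, t, n}): φ is true.
  m (successors {u, y, t}): φ is true.
  n (successors {w, t}): φ is false.
For instance, at v:
  At v: ~~~<>(p & r) is false, so ~~~~<>(p & r) is true.
    At v: ~~<>(p & r) is true, so ~~~<>(p & r) is false.
      At v: ~<>(p & r) is false, so ~~<>(p & r) is true.
Satisfying worlds: {v, w, x, y, z, t, m}

v, w, x, y, z, t, m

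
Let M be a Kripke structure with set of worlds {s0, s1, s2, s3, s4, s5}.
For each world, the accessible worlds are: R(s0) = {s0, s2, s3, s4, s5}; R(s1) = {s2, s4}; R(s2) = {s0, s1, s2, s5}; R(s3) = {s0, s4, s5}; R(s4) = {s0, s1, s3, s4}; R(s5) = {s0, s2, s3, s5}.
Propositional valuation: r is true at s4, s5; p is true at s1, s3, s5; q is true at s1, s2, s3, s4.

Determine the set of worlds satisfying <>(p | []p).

s0, s2, s3, s4, s5

Let φ = <>(p | []p). Evaluate φ at each world:
  s0 (successors {s0, s2, s3, s4, s5}): φ is true.
  s1 (successors {s2, s4}): φ is false.
  s2 (successors {s0, s1, s2, s5}): φ is true.
  s3 (successors {s0, s4, s5}): φ is true.
  s4 (successors {s0, s1, s3, s4}): φ is true.
  s5 (successors {s0, s2, s3, s5}): φ is true.
For instance, at s3:
  At s3: <>(p | []p) requires p | []p at some successor in {s0, s4, s5}.
    p | []p holds at s5, so <>(p | []p) is true at s3.
      At s5: p is true, []p is false, so p | []p is true.
Satisfying worlds: {s0, s2, s3, s4, s5}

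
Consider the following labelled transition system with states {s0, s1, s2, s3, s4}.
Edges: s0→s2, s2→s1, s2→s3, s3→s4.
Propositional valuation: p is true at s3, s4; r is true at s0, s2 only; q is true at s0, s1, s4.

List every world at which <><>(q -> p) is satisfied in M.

Let φ = <><>(q -> p). Evaluate φ at each world:
  s0 (successors {s2}): φ is true.
  s1 (successors ∅): φ is false.
  s2 (successors {s1, s3}): φ is true.
  s3 (successors {s4}): φ is false.
  s4 (successors ∅): φ is false.
For instance, at s0:
  At s0: <><>(q -> p) requires <>(q -> p) at some successor in {s2}.
    <>(q -> p) holds at s2, so <><>(q -> p) is true at s0.
      At s2: <>(q -> p) requires q -> p at some successor in {s1, s3}.
        q -> p holds at s3, so <>(q -> p) is true at s2.
Satisfying worlds: {s0, s2}

s0, s2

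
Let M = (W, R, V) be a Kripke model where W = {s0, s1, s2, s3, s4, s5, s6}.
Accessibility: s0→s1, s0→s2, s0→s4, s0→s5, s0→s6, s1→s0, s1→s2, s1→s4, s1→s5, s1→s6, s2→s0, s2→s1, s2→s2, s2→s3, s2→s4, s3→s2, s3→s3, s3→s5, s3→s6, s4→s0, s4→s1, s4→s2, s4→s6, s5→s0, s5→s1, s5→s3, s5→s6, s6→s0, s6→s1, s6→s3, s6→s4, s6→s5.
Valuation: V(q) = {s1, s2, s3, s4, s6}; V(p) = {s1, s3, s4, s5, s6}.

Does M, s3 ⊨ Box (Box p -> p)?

Yes

At s3: Box (Box p -> p) requires Box p -> p at every successor {s2, s3, s5, s6}.
  At s2: Box p -> p is true.
  At s3: Box p -> p is true.
  At s5: Box p -> p is true.
  At s6: Box p -> p is true.
So Box (Box p -> p) is true at s3.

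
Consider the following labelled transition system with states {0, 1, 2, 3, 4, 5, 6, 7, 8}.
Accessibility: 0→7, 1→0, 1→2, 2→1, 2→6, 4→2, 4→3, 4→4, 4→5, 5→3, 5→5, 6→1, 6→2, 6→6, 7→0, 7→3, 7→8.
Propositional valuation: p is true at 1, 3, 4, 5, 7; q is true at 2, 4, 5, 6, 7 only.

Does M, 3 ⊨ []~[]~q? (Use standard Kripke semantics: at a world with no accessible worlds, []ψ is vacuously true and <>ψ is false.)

At 3: no accessible worlds, so []~[]~q holds vacuously.

Yes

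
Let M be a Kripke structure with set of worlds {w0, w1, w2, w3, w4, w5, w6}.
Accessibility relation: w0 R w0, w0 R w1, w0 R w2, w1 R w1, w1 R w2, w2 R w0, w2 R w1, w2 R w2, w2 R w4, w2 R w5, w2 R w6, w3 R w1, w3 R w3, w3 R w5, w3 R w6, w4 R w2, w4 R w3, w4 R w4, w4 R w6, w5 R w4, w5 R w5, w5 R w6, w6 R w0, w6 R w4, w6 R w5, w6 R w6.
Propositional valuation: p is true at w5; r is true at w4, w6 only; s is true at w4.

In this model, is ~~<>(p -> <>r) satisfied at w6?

At w6: ~<>(p -> <>r) is false, so ~~<>(p -> <>r) is true.
  At w6: <>(p -> <>r) is true, so ~<>(p -> <>r) is false.
    At w6: <>(p -> <>r) requires p -> <>r at some successor in {w0, w4, w5, w6}.
      p -> <>r holds at w0, so <>(p -> <>r) is true at w6.

Yes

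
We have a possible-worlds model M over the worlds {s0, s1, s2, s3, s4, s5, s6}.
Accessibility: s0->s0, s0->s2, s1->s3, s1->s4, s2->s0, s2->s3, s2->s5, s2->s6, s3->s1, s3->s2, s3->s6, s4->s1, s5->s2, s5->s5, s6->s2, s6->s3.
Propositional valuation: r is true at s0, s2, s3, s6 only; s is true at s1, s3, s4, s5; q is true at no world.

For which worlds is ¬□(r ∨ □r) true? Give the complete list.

Let φ = ¬□(r ∨ □r). Evaluate φ at each world:
  s0 (successors {s0, s2}): φ is false.
  s1 (successors {s3, s4}): φ is true.
  s2 (successors {s0, s3, s5, s6}): φ is true.
  s3 (successors {s1, s2, s6}): φ is true.
  s4 (successors {s1}): φ is true.
  s5 (successors {s2, s5}): φ is true.
  s6 (successors {s2, s3}): φ is false.
For instance, at s0:
  At s0: □(r ∨ □r) is true, so ¬□(r ∨ □r) is false.
    At s0: □(r ∨ □r) requires r ∨ □r at every successor {s0, s2}.
      At s0: r ∨ □r is true.
      At s2: r ∨ □r is true.
    So □(r ∨ □r) is true at s0.
Satisfying worlds: {s1, s2, s3, s4, s5}

s1, s2, s3, s4, s5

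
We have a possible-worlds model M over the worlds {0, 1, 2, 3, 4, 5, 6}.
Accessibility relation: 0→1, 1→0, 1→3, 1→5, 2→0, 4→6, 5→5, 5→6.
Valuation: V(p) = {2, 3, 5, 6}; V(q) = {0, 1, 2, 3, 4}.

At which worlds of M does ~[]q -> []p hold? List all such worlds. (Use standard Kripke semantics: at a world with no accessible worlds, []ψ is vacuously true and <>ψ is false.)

0, 2, 3, 4, 5, 6

Recall that []ψ holds at a world iff ψ holds at every accessible world, and <>ψ holds iff ψ holds at some accessible world.
Let φ = ~[]q -> []p. Evaluate φ at each world:
  0 (successors {1}): φ is true.
  1 (successors {0, 3, 5}): φ is false.
  2 (successors {0}): φ is true.
  3 (successors ∅): φ is true.
  4 (successors {6}): φ is true.
  5 (successors {5, 6}): φ is true.
  6 (successors ∅): φ is true.
For instance, at 0:
  At 0: ~[]q is false, []p is false, so ~[]q -> []p is true.
    At 0: []q is true, so ~[]q is false.
      At 0: []q requires q at every successor {1}.
        At 1: q is true.
      So []q is true at 0.
    At 0: []p requires p at every successor {1}.
      p fails at 1, so []p is false at 0.
Satisfying worlds: {0, 2, 3, 4, 5, 6}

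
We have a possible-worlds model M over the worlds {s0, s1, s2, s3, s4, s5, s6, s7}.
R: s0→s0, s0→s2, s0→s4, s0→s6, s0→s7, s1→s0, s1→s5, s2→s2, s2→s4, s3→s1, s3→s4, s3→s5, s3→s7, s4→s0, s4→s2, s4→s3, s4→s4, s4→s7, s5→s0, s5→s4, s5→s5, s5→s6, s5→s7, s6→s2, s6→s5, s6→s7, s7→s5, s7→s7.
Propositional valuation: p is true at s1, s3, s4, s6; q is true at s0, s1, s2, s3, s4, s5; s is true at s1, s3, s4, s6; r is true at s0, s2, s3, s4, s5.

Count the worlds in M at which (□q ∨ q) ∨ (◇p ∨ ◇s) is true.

6

Recall that □ψ holds at a world iff ψ holds at every accessible world, and ◇ψ holds iff ψ holds at some accessible world.
Let φ = (□q ∨ q) ∨ (◇p ∨ ◇s). Evaluate φ at each world:
  s0 (successors {s0, s2, s4, s6, s7}): φ is true.
  s1 (successors {s0, s5}): φ is true.
  s2 (successors {s2, s4}): φ is true.
  s3 (successors {s1, s4, s5, s7}): φ is true.
  s4 (successors {s0, s2, s3, s4, s7}): φ is true.
  s5 (successors {s0, s4, s5, s6, s7}): φ is true.
  s6 (successors {s2, s5, s7}): φ is false.
  s7 (successors {s5, s7}): φ is false.
For instance, at s5:
  At s5: □q ∨ q is true, ◇p ∨ ◇s is true, so (□q ∨ q) ∨ (◇p ∨ ◇s) is true.
    At s5: □q is false, q is true, so □q ∨ q is true.
      At s5: □q requires q at every successor {s0, s4, s5, s6, s7}.
        q fails at s6, so □q is false at s5.
    At s5: ◇p is true, ◇s is true, so ◇p ∨ ◇s is true.
      At s5: ◇p requires p at some successor in {s0, s4, s5, s6, s7}.
        p holds at s4, so ◇p is true at s5.
      At s5: ◇s requires s at some successor in {s0, s4, s5, s6, s7}.
        s holds at s4, so ◇s is true at s5.
Satisfying worlds: {s0, s1, s2, s3, s4, s5}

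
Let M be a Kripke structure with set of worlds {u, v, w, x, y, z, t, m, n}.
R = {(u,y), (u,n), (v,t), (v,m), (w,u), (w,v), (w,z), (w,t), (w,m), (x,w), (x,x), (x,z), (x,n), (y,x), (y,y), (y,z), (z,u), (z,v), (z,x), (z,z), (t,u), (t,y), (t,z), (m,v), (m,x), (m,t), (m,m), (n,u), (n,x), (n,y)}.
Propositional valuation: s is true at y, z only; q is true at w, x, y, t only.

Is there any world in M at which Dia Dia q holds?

Yes

Let φ = Dia Dia q. Evaluate φ at each world:
  u (successors {y, n}): φ is true.
  v (successors {t, m}): φ is true.
  w (successors {u, v, z, t, m}): φ is true.
  x (successors {w, x, z, n}): φ is true.
  y (successors {x, y, z}): φ is true.
  z (successors {u, v, x, z}): φ is true.
  t (successors {u, y, z}): φ is true.
  m (successors {v, x, t, m}): φ is true.
  n (successors {u, x, y}): φ is true.
Detail at u (witness):
  At u: Dia Dia q requires Dia q at some successor in {y, n}.
    Dia q holds at y, so Dia Dia q is true at u.
      At y: Dia q requires q at some successor in {x, y, z}.
        q holds at x, so Dia q is true at y.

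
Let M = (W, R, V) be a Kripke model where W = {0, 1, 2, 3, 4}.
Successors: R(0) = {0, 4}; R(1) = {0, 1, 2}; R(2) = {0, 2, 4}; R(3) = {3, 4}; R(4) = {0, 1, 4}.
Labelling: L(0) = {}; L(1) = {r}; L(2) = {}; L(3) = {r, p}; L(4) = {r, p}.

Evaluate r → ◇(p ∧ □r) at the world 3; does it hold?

Yes

At 3: r is true, ◇(p ∧ □r) is true, so r → ◇(p ∧ □r) is true.
  At 3: ◇(p ∧ □r) requires p ∧ □r at some successor in {3, 4}.
    p ∧ □r holds at 3, so ◇(p ∧ □r) is true at 3.
      At 3: p is true, □r is true, so p ∧ □r is true.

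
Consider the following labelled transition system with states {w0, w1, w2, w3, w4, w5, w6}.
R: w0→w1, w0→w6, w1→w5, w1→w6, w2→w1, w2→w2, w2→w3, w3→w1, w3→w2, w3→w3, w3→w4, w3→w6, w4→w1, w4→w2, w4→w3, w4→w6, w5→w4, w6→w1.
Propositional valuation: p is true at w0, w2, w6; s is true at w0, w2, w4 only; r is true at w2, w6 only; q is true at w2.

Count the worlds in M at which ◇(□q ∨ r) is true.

5

Let φ = ◇(□q ∨ r). Evaluate φ at each world:
  w0 (successors {w1, w6}): φ is true.
  w1 (successors {w5, w6}): φ is true.
  w2 (successors {w1, w2, w3}): φ is true.
  w3 (successors {w1, w2, w3, w4, w6}): φ is true.
  w4 (successors {w1, w2, w3, w6}): φ is true.
  w5 (successors {w4}): φ is false.
  w6 (successors {w1}): φ is false.
For instance, at w2:
  At w2: ◇(□q ∨ r) requires □q ∨ r at some successor in {w1, w2, w3}.
    □q ∨ r holds at w2, so ◇(□q ∨ r) is true at w2.
      At w2: □q is false, r is true, so □q ∨ r is true.
Satisfying worlds: {w0, w1, w2, w3, w4}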